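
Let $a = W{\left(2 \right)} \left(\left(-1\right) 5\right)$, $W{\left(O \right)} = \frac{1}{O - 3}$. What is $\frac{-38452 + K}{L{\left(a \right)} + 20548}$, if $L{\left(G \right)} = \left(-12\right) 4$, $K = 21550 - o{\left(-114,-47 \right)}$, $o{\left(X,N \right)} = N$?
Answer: $- \frac{3371}{4100} \approx -0.8222$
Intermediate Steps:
$W{\left(O \right)} = \frac{1}{-3 + O}$
$a = 5$ ($a = \frac{\left(-1\right) 5}{-3 + 2} = \frac{1}{-1} \left(-5\right) = \left(-1\right) \left(-5\right) = 5$)
$K = 21597$ ($K = 21550 - -47 = 21550 + 47 = 21597$)
$L{\left(G \right)} = -48$
$\frac{-38452 + K}{L{\left(a \right)} + 20548} = \frac{-38452 + 21597}{-48 + 20548} = - \frac{16855}{20500} = \left(-16855\right) \frac{1}{20500} = - \frac{3371}{4100}$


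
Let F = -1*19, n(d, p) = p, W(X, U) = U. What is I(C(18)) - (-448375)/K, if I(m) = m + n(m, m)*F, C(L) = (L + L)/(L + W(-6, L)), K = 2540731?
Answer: -45284783/2540731 ≈ -17.824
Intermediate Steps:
F = -19
C(L) = 1 (C(L) = (L + L)/(L + L) = (2*L)/((2*L)) = (2*L)*(1/(2*L)) = 1)
I(m) = -18*m (I(m) = m + m*(-19) = m - 19*m = -18*m)
I(C(18)) - (-448375)/K = -18*1 - (-448375)/2540731 = -18 - (-448375)/2540731 = -18 - 1*(-448375/2540731) = -18 + 448375/2540731 = -45284783/2540731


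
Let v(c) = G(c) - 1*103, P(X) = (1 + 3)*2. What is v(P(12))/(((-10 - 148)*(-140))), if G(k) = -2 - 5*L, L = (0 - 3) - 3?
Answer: -15/4424 ≈ -0.0033906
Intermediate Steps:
P(X) = 8 (P(X) = 4*2 = 8)
L = -6 (L = -3 - 3 = -6)
G(k) = 28 (G(k) = -2 - 5*(-6) = -2 + 30 = 28)
v(c) = -75 (v(c) = 28 - 1*103 = 28 - 103 = -75)
v(P(12))/(((-10 - 148)*(-140))) = -75*(-1/(140*(-10 - 148))) = -75/((-158*(-140))) = -75/22120 = -75*1/22120 = -15/4424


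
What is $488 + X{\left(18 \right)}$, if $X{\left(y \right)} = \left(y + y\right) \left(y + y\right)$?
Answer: $1784$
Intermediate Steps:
$X{\left(y \right)} = 4 y^{2}$ ($X{\left(y \right)} = 2 y 2 y = 4 y^{2}$)
$488 + X{\left(18 \right)} = 488 + 4 \cdot 18^{2} = 488 + 4 \cdot 324 = 488 + 1296 = 1784$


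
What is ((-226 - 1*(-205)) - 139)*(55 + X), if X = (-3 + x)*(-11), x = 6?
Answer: -3520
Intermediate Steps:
X = -33 (X = (-3 + 6)*(-11) = 3*(-11) = -33)
((-226 - 1*(-205)) - 139)*(55 + X) = ((-226 - 1*(-205)) - 139)*(55 - 33) = ((-226 + 205) - 139)*22 = (-21 - 139)*22 = -160*22 = -3520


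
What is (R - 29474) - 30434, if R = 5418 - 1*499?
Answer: -54989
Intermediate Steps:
R = 4919 (R = 5418 - 499 = 4919)
(R - 29474) - 30434 = (4919 - 29474) - 30434 = -24555 - 30434 = -54989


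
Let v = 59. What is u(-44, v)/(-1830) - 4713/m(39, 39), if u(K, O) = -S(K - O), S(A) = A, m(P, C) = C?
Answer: -2876269/23790 ≈ -120.90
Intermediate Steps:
u(K, O) = O - K (u(K, O) = -(K - O) = O - K)
u(-44, v)/(-1830) - 4713/m(39, 39) = (59 - 1*(-44))/(-1830) - 4713/39 = (59 + 44)*(-1/1830) - 4713*1/39 = 103*(-1/1830) - 1571/13 = -103/1830 - 1571/13 = -2876269/23790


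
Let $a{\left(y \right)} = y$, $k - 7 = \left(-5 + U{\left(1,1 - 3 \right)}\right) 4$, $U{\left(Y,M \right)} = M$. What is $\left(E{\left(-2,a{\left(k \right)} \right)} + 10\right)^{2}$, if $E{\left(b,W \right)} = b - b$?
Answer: $100$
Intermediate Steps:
$k = -21$ ($k = 7 + \left(-5 + \left(1 - 3\right)\right) 4 = 7 + \left(-5 - 2\right) 4 = 7 - 28 = -21$)
$E{\left(b,W \right)} = 0$
$\left(E{\left(-2,a{\left(k \right)} \right)} + 10\right)^{2} = \left(0 + 10\right)^{2} = 10^{2} = 100$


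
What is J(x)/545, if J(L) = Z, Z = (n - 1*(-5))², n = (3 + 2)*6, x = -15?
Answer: 245/109 ≈ 2.2477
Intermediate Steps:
n = 30 (n = 5*6 = 30)
Z = 1225 (Z = (30 - 1*(-5))² = (30 + 5)² = 35² = 1225)
J(L) = 1225
J(x)/545 = 1225/545 = 1225*(1/545) = 245/109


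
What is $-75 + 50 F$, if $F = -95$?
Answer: $-4825$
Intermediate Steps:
$-75 + 50 F = -75 + 50 \left(-95\right) = -75 - 4750 = -4825$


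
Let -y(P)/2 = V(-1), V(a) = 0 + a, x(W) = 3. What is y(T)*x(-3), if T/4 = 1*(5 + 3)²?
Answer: 6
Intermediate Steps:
T = 256 (T = 4*(1*(5 + 3)²) = 4*(1*8²) = 4*(1*64) = 4*64 = 256)
V(a) = a
y(P) = 2 (y(P) = -2*(-1) = 2)
y(T)*x(-3) = 2*3 = 6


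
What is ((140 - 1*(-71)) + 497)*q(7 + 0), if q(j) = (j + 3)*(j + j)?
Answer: 99120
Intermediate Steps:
q(j) = 2*j*(3 + j) (q(j) = (3 + j)*(2*j) = 2*j*(3 + j))
((140 - 1*(-71)) + 497)*q(7 + 0) = ((140 - 1*(-71)) + 497)*(2*(7 + 0)*(3 + (7 + 0))) = ((140 + 71) + 497)*(2*7*(3 + 7)) = (211 + 497)*(2*7*10) = 708*140 = 99120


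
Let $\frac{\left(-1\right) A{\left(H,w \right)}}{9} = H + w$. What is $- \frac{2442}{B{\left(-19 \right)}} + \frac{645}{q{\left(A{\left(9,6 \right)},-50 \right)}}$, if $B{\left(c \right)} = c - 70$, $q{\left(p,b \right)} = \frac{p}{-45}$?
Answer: $\frac{21577}{89} \approx 242.44$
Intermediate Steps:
$A{\left(H,w \right)} = - 9 H - 9 w$ ($A{\left(H,w \right)} = - 9 \left(H + w\right) = - 9 H - 9 w$)
$q{\left(p,b \right)} = - \frac{p}{45}$ ($q{\left(p,b \right)} = p \left(- \frac{1}{45}\right) = - \frac{p}{45}$)
$B{\left(c \right)} = -70 + c$
$- \frac{2442}{B{\left(-19 \right)}} + \frac{645}{q{\left(A{\left(9,6 \right)},-50 \right)}} = - \frac{2442}{-70 - 19} + \frac{645}{\left(- \frac{1}{45}\right) \left(\left(-9\right) 9 - 54\right)} = - \frac{2442}{-89} + \frac{645}{\left(- \frac{1}{45}\right) \left(-81 - 54\right)} = \left(-2442\right) \left(- \frac{1}{89}\right) + \frac{645}{\left(- \frac{1}{45}\right) \left(-135\right)} = \frac{2442}{89} + \frac{645}{3} = \frac{2442}{89} + 645 \cdot \frac{1}{3} = \frac{2442}{89} + 215 = \frac{21577}{89}$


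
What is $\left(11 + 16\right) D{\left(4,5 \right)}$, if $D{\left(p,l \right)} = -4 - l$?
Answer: $-243$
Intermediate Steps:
$\left(11 + 16\right) D{\left(4,5 \right)} = \left(11 + 16\right) \left(-4 - 5\right) = 27 \left(-4 - 5\right) = 27 \left(-9\right) = -243$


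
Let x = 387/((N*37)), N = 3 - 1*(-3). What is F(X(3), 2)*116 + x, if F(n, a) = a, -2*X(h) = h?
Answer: 17297/74 ≈ 233.74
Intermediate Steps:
X(h) = -h/2
N = 6 (N = 3 + 3 = 6)
x = 129/74 (x = 387/((6*37)) = 387/222 = 387*(1/222) = 129/74 ≈ 1.7432)
F(X(3), 2)*116 + x = 2*116 + 129/74 = 232 + 129/74 = 17297/74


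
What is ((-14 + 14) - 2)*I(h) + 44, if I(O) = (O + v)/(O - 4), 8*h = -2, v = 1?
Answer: 754/17 ≈ 44.353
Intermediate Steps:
h = -1/4 (h = (1/8)*(-2) = -1/4 ≈ -0.25000)
I(O) = (1 + O)/(-4 + O) (I(O) = (O + 1)/(O - 4) = (1 + O)/(-4 + O))
((-14 + 14) - 2)*I(h) + 44 = ((-14 + 14) - 2)*((1 - 1/4)/(-4 - 1/4)) + 44 = (0 - 2)*((3/4)/(-17/4)) + 44 = -(-8)*3/(17*4) + 44 = -2*(-3/17) + 44 = 6/17 + 44 = 754/17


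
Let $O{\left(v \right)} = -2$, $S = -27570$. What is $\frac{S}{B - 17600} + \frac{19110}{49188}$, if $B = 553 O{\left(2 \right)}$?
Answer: $\frac{142798735}{76675894} \approx 1.8624$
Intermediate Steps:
$B = -1106$ ($B = 553 \left(-2\right) = -1106$)
$\frac{S}{B - 17600} + \frac{19110}{49188} = - \frac{27570}{-1106 - 17600} + \frac{19110}{49188} = - \frac{27570}{-18706} + 19110 \cdot \frac{1}{49188} = \left(-27570\right) \left(- \frac{1}{18706}\right) + \frac{3185}{8198} = \frac{13785}{9353} + \frac{3185}{8198} = \frac{142798735}{76675894}$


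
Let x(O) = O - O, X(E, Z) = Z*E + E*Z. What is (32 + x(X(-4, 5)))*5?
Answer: 160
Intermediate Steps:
X(E, Z) = 2*E*Z (X(E, Z) = E*Z + E*Z = 2*E*Z)
x(O) = 0
(32 + x(X(-4, 5)))*5 = (32 + 0)*5 = 32*5 = 160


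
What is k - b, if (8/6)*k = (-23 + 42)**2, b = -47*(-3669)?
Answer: -688689/4 ≈ -1.7217e+5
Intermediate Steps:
b = 172443
k = 1083/4 (k = 3*(-23 + 42)**2/4 = (3/4)*19**2 = (3/4)*361 = 1083/4 ≈ 270.75)
k - b = 1083/4 - 1*172443 = 1083/4 - 172443 = -688689/4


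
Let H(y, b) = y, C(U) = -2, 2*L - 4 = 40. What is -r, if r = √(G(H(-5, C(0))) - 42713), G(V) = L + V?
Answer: -6*I*√1186 ≈ -206.63*I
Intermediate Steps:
L = 22 (L = 2 + (½)*40 = 2 + 20 = 22)
G(V) = 22 + V
r = 6*I*√1186 (r = √((22 - 5) - 42713) = √(17 - 42713) = √(-42696) = 6*I*√1186 ≈ 206.63*I)
-r = -6*I*√1186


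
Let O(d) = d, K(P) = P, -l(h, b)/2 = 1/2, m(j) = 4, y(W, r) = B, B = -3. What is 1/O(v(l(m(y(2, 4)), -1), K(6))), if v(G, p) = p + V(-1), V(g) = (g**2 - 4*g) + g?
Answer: 1/10 ≈ 0.10000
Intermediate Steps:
y(W, r) = -3
V(g) = g**2 - 3*g
l(h, b) = -1 (l(h, b) = -2/2 = -2*1/2 = -1)
v(G, p) = 4 + p (v(G, p) = p - (-3 - 1) = p - 1*(-4) = p + 4 = 4 + p)
1/O(v(l(m(y(2, 4)), -1), K(6))) = 1/(4 + 6) = 1/10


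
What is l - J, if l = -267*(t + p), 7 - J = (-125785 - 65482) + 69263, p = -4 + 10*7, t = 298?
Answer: -219199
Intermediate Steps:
p = 66 (p = -4 + 70 = 66)
J = 122011 (J = 7 - ((-125785 - 65482) + 69263) = 7 - (-191267 + 69263) = 7 - 1*(-122004) = 7 + 122004 = 122011)
l = -97188 (l = -267*(298 + 66) = -267*364 = -97188)
l - J = -97188 - 1*122011 = -97188 - 122011 = -219199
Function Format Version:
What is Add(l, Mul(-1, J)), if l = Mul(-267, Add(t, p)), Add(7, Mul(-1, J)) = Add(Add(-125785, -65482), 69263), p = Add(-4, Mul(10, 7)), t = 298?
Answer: -219199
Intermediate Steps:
p = 66 (p = Add(-4, 70) = 66)
J = 122011 (J = Add(7, Mul(-1, Add(Add(-125785, -65482), 69263))) = Add(7, Mul(-1, Add(-191267, 69263))) = Add(7, Mul(-1, -122004)) = Add(7, 122004) = 122011)
l = -97188 (l = Mul(-267, Add(298, 66)) = Mul(-267, 364) = -97188)
Add(l, Mul(-1, J)) = Add(-97188, Mul(-1, 122011)) = Add(-97188, -122011) = -219199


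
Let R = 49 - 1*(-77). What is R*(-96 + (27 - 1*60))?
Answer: -16254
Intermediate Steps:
R = 126 (R = 49 + 77 = 126)
R*(-96 + (27 - 1*60)) = 126*(-96 + (27 - 1*60)) = 126*(-96 + (27 - 60)) = 126*(-96 - 33) = 126*(-129) = -16254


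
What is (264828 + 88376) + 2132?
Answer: 355336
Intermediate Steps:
(264828 + 88376) + 2132 = 353204 + 2132 = 355336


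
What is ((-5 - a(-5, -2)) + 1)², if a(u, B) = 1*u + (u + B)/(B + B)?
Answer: 9/16 ≈ 0.56250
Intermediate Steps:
a(u, B) = u + (B + u)/(2*B) (a(u, B) = u + (B + u)/((2*B)) = u + (B + u)*(1/(2*B)) = u + (B + u)/(2*B))
((-5 - a(-5, -2)) + 1)² = ((-5 - (½ - 5 + (½)*(-5)/(-2))) + 1)² = ((-5 - (½ - 5 + (½)*(-5)*(-½))) + 1)² = ((-5 - (½ - 5 + 5/4)) + 1)² = ((-5 - 1*(-13/4)) + 1)² = ((-5 + 13/4) + 1)² = (-7/4 + 1)² = (-¾)² = 9/16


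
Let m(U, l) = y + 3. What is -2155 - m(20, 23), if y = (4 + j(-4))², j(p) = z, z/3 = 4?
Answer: -2414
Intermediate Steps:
z = 12 (z = 3*4 = 12)
j(p) = 12
y = 256 (y = (4 + 12)² = 16² = 256)
m(U, l) = 259 (m(U, l) = 256 + 3 = 259)
-2155 - m(20, 23) = -2155 - 1*259 = -2155 - 259 = -2414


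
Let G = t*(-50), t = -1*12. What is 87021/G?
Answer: 29007/200 ≈ 145.03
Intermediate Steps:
t = -12
G = 600 (G = -12*(-50) = 600)
87021/G = 87021/600 = 87021*(1/600) = 29007/200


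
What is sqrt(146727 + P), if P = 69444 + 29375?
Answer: sqrt(245546) ≈ 495.53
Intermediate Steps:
P = 98819
sqrt(146727 + P) = sqrt(146727 + 98819) = sqrt(245546)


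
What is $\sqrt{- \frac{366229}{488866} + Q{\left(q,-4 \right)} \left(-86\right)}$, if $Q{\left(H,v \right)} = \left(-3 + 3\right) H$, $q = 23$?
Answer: $\frac{i \sqrt{179036906314}}{488866} \approx 0.86553 i$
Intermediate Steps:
$Q{\left(H,v \right)} = 0$ ($Q{\left(H,v \right)} = 0 H = 0$)
$\sqrt{- \frac{366229}{488866} + Q{\left(q,-4 \right)} \left(-86\right)} = \sqrt{- \frac{366229}{488866} + 0 \left(-86\right)} = \sqrt{\left(-366229\right) \frac{1}{488866} + 0} = \sqrt{- \frac{366229}{488866} + 0} = \sqrt{- \frac{366229}{488866}} = \frac{i \sqrt{179036906314}}{488866}$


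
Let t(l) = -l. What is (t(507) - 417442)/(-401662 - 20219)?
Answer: 417949/421881 ≈ 0.99068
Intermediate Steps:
(t(507) - 417442)/(-401662 - 20219) = (-1*507 - 417442)/(-401662 - 20219) = (-507 - 417442)/(-421881) = -417949*(-1/421881) = 417949/421881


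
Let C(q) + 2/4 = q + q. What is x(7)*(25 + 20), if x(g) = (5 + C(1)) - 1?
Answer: 495/2 ≈ 247.50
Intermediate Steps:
C(q) = -1/2 + 2*q (C(q) = -1/2 + (q + q) = -1/2 + 2*q)
x(g) = 11/2 (x(g) = (5 + (-1/2 + 2*1)) - 1 = (5 + (-1/2 + 2)) - 1 = (5 + 3/2) - 1 = 13/2 - 1 = 11/2)
x(7)*(25 + 20) = 11*(25 + 20)/2 = (11/2)*45 = 495/2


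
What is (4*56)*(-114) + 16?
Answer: -25520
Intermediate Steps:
(4*56)*(-114) + 16 = 224*(-114) + 16 = -25536 + 16 = -25520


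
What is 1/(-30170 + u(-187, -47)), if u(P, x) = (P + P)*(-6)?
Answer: -1/27926 ≈ -3.5809e-5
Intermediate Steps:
u(P, x) = -12*P (u(P, x) = (2*P)*(-6) = -12*P)
1/(-30170 + u(-187, -47)) = 1/(-30170 - 12*(-187)) = 1/(-30170 + 2244) = 1/(-27926) = -1/27926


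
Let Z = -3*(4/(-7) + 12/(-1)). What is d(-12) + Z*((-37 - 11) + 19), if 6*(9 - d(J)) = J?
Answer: -7579/7 ≈ -1082.7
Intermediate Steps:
d(J) = 9 - J/6
Z = 264/7 (Z = -3*(4*(-⅐) + 12*(-1)) = -3*(-4/7 - 12) = -3*(-88/7) = 264/7 ≈ 37.714)
d(-12) + Z*((-37 - 11) + 19) = (9 - ⅙*(-12)) + 264*((-37 - 11) + 19)/7 = (9 + 2) + 264*(-48 + 19)/7 = 11 + (264/7)*(-29) = 11 - 7656/7 = -7579/7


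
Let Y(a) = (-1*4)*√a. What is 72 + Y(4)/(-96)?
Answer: 865/12 ≈ 72.083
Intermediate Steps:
Y(a) = -4*√a
72 + Y(4)/(-96) = 72 + (-4*√4)/(-96) = 72 - (-1)*2/24 = 72 - 1/96*(-8) = 72 + 1/12 = 865/12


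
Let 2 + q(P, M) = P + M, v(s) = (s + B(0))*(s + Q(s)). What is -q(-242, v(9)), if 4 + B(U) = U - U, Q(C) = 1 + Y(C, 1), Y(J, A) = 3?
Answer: 179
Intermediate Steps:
Q(C) = 4 (Q(C) = 1 + 3 = 4)
B(U) = -4 (B(U) = -4 + (U - U) = -4 + 0 = -4)
v(s) = (-4 + s)*(4 + s) (v(s) = (s - 4)*(s + 4) = (-4 + s)*(4 + s))
q(P, M) = -2 + M + P (q(P, M) = -2 + (P + M) = -2 + (M + P) = -2 + M + P)
-q(-242, v(9)) = -(-2 + (-16 + 9²) - 242) = -(-2 + (-16 + 81) - 242) = -(-2 + 65 - 242) = -1*(-179) = 179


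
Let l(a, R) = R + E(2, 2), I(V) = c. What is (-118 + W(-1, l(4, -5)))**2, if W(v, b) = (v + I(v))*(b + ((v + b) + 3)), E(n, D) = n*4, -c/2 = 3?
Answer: 30276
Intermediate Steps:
c = -6 (c = -2*3 = -6)
E(n, D) = 4*n
I(V) = -6
l(a, R) = 8 + R (l(a, R) = R + 4*2 = R + 8 = 8 + R)
W(v, b) = (-6 + v)*(3 + v + 2*b) (W(v, b) = (v - 6)*(b + ((v + b) + 3)) = (-6 + v)*(b + ((b + v) + 3)) = (-6 + v)*(b + (3 + b + v)) = (-6 + v)*(3 + v + 2*b))
(-118 + W(-1, l(4, -5)))**2 = (-118 + (-18 + (-1)**2 - 12*(8 - 5) - 3*(-1) + 2*(8 - 5)*(-1)))**2 = (-118 + (-18 + 1 - 12*3 + 3 + 2*3*(-1)))**2 = (-118 + (-18 + 1 - 36 + 3 - 6))**2 = (-118 - 56)**2 = (-174)**2 = 30276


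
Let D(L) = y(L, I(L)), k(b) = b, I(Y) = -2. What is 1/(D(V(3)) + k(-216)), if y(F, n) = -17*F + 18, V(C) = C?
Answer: -1/249 ≈ -0.0040161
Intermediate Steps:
y(F, n) = 18 - 17*F
D(L) = 18 - 17*L
1/(D(V(3)) + k(-216)) = 1/((18 - 17*3) - 216) = 1/((18 - 51) - 216) = 1/(-33 - 216) = 1/(-249) = -1/249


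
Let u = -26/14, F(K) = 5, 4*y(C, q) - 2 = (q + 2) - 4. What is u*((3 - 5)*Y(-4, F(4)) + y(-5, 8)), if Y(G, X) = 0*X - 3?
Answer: -104/7 ≈ -14.857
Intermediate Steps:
y(C, q) = q/4 (y(C, q) = ½ + ((q + 2) - 4)/4 = ½ + ((2 + q) - 4)/4 = ½ + (-2 + q)/4 = ½ + (-½ + q/4) = q/4)
Y(G, X) = -3 (Y(G, X) = 0 - 3 = -3)
u = -13/7 (u = -26*1/14 = -13/7 ≈ -1.8571)
u*((3 - 5)*Y(-4, F(4)) + y(-5, 8)) = -13*((3 - 5)*(-3) + (¼)*8)/7 = -13*(-2*(-3) + 2)/7 = -13*(6 + 2)/7 = -13/7*8 = -104/7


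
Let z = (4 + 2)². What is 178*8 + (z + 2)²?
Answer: 2868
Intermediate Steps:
z = 36 (z = 6² = 36)
178*8 + (z + 2)² = 178*8 + (36 + 2)² = 1424 + 38² = 1424 + 1444 = 2868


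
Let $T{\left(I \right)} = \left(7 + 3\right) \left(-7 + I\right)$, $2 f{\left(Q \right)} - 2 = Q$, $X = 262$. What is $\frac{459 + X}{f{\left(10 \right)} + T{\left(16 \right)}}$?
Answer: $\frac{721}{96} \approx 7.5104$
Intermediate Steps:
$f{\left(Q \right)} = 1 + \frac{Q}{2}$
$T{\left(I \right)} = -70 + 10 I$ ($T{\left(I \right)} = 10 \left(-7 + I\right) = -70 + 10 I$)
$\frac{459 + X}{f{\left(10 \right)} + T{\left(16 \right)}} = \frac{459 + 262}{\left(1 + \frac{1}{2} \cdot 10\right) + \left(-70 + 10 \cdot 16\right)} = \frac{721}{\left(1 + 5\right) + \left(-70 + 160\right)} = \frac{721}{6 + 90} = \frac{721}{96}$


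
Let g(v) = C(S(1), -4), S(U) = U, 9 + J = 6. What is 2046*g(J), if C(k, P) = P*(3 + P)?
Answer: 8184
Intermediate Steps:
J = -3 (J = -9 + 6 = -3)
g(v) = 4 (g(v) = -4*(3 - 4) = -4*(-1) = 4)
2046*g(J) = 2046*4 = 8184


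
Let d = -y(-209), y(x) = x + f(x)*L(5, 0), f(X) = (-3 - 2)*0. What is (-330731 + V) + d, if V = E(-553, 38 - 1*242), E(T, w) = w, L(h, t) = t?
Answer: -330726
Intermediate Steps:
f(X) = 0 (f(X) = -5*0 = 0)
y(x) = x (y(x) = x + 0*0 = x + 0 = x)
V = -204 (V = 38 - 1*242 = 38 - 242 = -204)
d = 209 (d = -1*(-209) = 209)
(-330731 + V) + d = (-330731 - 204) + 209 = -330935 + 209 = -330726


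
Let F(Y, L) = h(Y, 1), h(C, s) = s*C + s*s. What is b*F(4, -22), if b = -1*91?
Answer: -455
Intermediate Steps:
h(C, s) = s² + C*s (h(C, s) = C*s + s² = s² + C*s)
F(Y, L) = 1 + Y (F(Y, L) = 1*(Y + 1) = 1*(1 + Y) = 1 + Y)
b = -91
b*F(4, -22) = -91*(1 + 4) = -91*5 = -455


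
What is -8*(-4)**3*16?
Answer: 8192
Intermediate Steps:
-8*(-4)**3*16 = -8*(-64)*16 = 512*16 = 8192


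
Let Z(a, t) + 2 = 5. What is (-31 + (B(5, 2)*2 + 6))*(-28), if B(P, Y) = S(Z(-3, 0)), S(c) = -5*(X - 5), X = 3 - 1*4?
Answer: -980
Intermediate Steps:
X = -1 (X = 3 - 4 = -1)
Z(a, t) = 3 (Z(a, t) = -2 + 5 = 3)
S(c) = 30 (S(c) = -5*(-1 - 5) = -5*(-6) = 30)
B(P, Y) = 30
(-31 + (B(5, 2)*2 + 6))*(-28) = (-31 + (30*2 + 6))*(-28) = (-31 + (60 + 6))*(-28) = (-31 + 66)*(-28) = 35*(-28) = -980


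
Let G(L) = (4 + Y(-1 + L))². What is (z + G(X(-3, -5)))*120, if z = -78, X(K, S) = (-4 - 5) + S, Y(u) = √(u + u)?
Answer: -11040 + 960*I*√30 ≈ -11040.0 + 5258.1*I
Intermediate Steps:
Y(u) = √2*√u (Y(u) = √(2*u) = √2*√u)
X(K, S) = -9 + S
G(L) = (4 + √2*√(-1 + L))²
(z + G(X(-3, -5)))*120 = (-78 + (4 + √2*√(-1 + (-9 - 5)))²)*120 = (-78 + (4 + √2*√(-1 - 14))²)*120 = (-78 + (4 + √2*√(-15))²)*120 = (-78 + (4 + √2*(I*√15))²)*120 = (-78 + (4 + I*√30)²)*120 = -9360 + 120*(4 + I*√30)²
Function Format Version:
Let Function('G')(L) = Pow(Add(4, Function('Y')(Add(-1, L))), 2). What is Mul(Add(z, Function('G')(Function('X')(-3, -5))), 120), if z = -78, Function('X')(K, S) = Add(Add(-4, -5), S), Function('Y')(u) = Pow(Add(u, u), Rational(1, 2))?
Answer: Add(-11040, Mul(960, I, Pow(30, Rational(1, 2)))) ≈ Add(-11040., Mul(5258.1, I))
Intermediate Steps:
Function('Y')(u) = Mul(Pow(2, Rational(1, 2)), Pow(u, Rational(1, 2))) (Function('Y')(u) = Pow(Mul(2, u), Rational(1, 2)) = Mul(Pow(2, Rational(1, 2)), Pow(u, Rational(1, 2))))
Function('X')(K, S) = Add(-9, S)
Function('G')(L) = Pow(Add(4, Mul(Pow(2, Rational(1, 2)), Pow(Add(-1, L), Rational(1, 2)))), 2)
Mul(Add(z, Function('G')(Function('X')(-3, -5))), 120) = Mul(Add(-78, Pow(Add(4, Mul(Pow(2, Rational(1, 2)), Pow(Add(-1, Add(-9, -5)), Rational(1, 2)))), 2)), 120) = Mul(Add(-78, Pow(Add(4, Mul(Pow(2, Rational(1, 2)), Pow(Add(-1, -14), Rational(1, 2)))), 2)), 120) = Mul(Add(-78, Pow(Add(4, Mul(Pow(2, Rational(1, 2)), Pow(-15, Rational(1, 2)))), 2)), 120) = Mul(Add(-78, Pow(Add(4, Mul(Pow(2, Rational(1, 2)), Mul(I, Pow(15, Rational(1, 2))))), 2)), 120) = Mul(Add(-78, Pow(Add(4, Mul(I, Pow(30, Rational(1, 2)))), 2)), 120) = Add(-9360, Mul(120, Pow(Add(4, Mul(I, Pow(30, Rational(1, 2)))), 2)))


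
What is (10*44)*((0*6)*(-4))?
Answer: 0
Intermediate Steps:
(10*44)*((0*6)*(-4)) = 440*(0*(-4)) = 440*0 = 0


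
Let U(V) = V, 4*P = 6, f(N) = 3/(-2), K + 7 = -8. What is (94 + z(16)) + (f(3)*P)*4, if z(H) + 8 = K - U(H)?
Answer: 46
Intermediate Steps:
K = -15 (K = -7 - 8 = -15)
f(N) = -3/2 (f(N) = 3*(-1/2) = -3/2)
P = 3/2 (P = (1/4)*6 = 3/2 ≈ 1.5000)
z(H) = -23 - H (z(H) = -8 + (-15 - H) = -23 - H)
(94 + z(16)) + (f(3)*P)*4 = (94 + (-23 - 1*16)) - 3/2*3/2*4 = (94 + (-23 - 16)) - 9/4*4 = (94 - 39) - 9 = 55 - 9 = 46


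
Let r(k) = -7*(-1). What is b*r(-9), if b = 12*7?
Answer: 588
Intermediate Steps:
r(k) = 7
b = 84
b*r(-9) = 84*7 = 588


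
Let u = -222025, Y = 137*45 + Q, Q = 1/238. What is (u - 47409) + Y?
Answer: -62658021/238 ≈ -2.6327e+5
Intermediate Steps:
Q = 1/238 ≈ 0.0042017
Y = 1467271/238 (Y = 137*45 + 1/238 = 6165 + 1/238 = 1467271/238 ≈ 6165.0)
(u - 47409) + Y = (-222025 - 47409) + 1467271/238 = -269434 + 1467271/238 = -62658021/238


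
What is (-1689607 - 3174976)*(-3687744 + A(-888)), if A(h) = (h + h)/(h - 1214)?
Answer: 18854238626310648/1051 ≈ 1.7939e+13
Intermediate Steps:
A(h) = 2*h/(-1214 + h) (A(h) = (2*h)/(-1214 + h) = 2*h/(-1214 + h))
(-1689607 - 3174976)*(-3687744 + A(-888)) = (-1689607 - 3174976)*(-3687744 + 2*(-888)/(-1214 - 888)) = -4864583*(-3687744 + 2*(-888)/(-2102)) = -4864583*(-3687744 + 2*(-888)*(-1/2102)) = -4864583*(-3687744 + 888/1051) = -4864583*(-3875818056/1051) = 18854238626310648/1051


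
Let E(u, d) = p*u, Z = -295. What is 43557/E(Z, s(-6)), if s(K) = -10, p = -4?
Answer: 43557/1180 ≈ 36.913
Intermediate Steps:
E(u, d) = -4*u
43557/E(Z, s(-6)) = 43557/((-4*(-295))) = 43557/1180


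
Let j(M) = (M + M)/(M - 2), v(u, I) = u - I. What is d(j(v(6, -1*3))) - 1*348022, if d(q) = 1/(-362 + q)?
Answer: -875623359/2516 ≈ -3.4802e+5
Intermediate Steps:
j(M) = 2*M/(-2 + M) (j(M) = (2*M)/(-2 + M) = 2*M/(-2 + M))
d(j(v(6, -1*3))) - 1*348022 = 1/(-362 + 2*(6 - (-1)*3)/(-2 + (6 - (-1)*3))) - 1*348022 = 1/(-362 + 2*(6 - 1*(-3))/(-2 + (6 - 1*(-3)))) - 348022 = 1/(-362 + 2*(6 + 3)/(-2 + (6 + 3))) - 348022 = 1/(-362 + 2*9/(-2 + 9)) - 348022 = 1/(-362 + 2*9/7) - 348022 = 1/(-362 + 2*9*(1/7)) - 348022 = 1/(-362 + 18/7) - 348022 = 1/(-2516/7) - 348022 = -7/2516 - 348022 = -875623359/2516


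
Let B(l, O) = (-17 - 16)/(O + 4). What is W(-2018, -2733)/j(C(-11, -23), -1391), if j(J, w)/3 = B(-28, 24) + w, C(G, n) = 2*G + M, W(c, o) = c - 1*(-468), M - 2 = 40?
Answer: 43400/116943 ≈ 0.37112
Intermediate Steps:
M = 42 (M = 2 + 40 = 42)
W(c, o) = 468 + c (W(c, o) = c + 468 = 468 + c)
C(G, n) = 42 + 2*G (C(G, n) = 2*G + 42 = 42 + 2*G)
B(l, O) = -33/(4 + O)
j(J, w) = -99/28 + 3*w (j(J, w) = 3*(-33/(4 + 24) + w) = 3*(-33/28 + w) = -99/28 + 3*w)
W(-2018, -2733)/j(C(-11, -23), -1391) = (468 - 2018)/(-99/28 + 3*(-1391)) = -1550/(-99/28 - 4173) = -1550/(-116943/28) = -1550*(-28/116943) = 43400/116943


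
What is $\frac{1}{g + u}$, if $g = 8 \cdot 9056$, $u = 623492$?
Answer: $\frac{1}{695940} \approx 1.4369 \cdot 10^{-6}$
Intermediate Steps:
$g = 72448$
$\frac{1}{g + u} = \frac{1}{72448 + 623492} = \frac{1}{695940}$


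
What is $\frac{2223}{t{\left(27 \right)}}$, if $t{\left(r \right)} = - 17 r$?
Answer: $- \frac{247}{51} \approx -4.8431$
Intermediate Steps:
$\frac{2223}{t{\left(27 \right)}} = \frac{2223}{\left(-17\right) 27} = \frac{2223}{-459} = 2223 \left(- \frac{1}{459}\right) = - \frac{247}{51}$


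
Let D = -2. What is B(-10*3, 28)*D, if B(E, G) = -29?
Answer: 58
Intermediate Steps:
B(-10*3, 28)*D = -29*(-2) = 58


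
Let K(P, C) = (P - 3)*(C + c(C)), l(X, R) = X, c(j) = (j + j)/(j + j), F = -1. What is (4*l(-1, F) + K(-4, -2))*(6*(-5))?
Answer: -90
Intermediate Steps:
c(j) = 1 (c(j) = (2*j)/((2*j)) = (2*j)*(1/(2*j)) = 1)
K(P, C) = (1 + C)*(-3 + P) (K(P, C) = (P - 3)*(C + 1) = (-3 + P)*(1 + C) = (1 + C)*(-3 + P))
(4*l(-1, F) + K(-4, -2))*(6*(-5)) = (4*(-1) + (-3 - 4 - 3*(-2) - 2*(-4)))*(6*(-5)) = (-4 + (-3 - 4 + 6 + 8))*(-30) = (-4 + 7)*(-30) = 3*(-30) = -90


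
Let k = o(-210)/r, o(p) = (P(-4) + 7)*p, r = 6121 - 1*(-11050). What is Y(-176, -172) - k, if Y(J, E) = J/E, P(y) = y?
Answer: 111802/105479 ≈ 1.0599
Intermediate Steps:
r = 17171 (r = 6121 + 11050 = 17171)
o(p) = 3*p (o(p) = (-4 + 7)*p = 3*p)
k = -90/2453 (k = (3*(-210))/17171 = -630*1/17171 = -90/2453 ≈ -0.036690)
Y(-176, -172) - k = -176/(-172) - 1*(-90/2453) = -176*(-1/172) + 90/2453 = 44/43 + 90/2453 = 111802/105479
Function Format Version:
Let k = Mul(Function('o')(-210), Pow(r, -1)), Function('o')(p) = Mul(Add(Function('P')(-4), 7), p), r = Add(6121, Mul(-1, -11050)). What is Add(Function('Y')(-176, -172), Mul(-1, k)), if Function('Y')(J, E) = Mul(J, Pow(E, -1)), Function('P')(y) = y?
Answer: Rational(111802, 105479) ≈ 1.0599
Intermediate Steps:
r = 17171 (r = Add(6121, 11050) = 17171)
Function('o')(p) = Mul(3, p) (Function('o')(p) = Mul(Add(-4, 7), p) = Mul(3, p))
k = Rational(-90, 2453) (k = Mul(Mul(3, -210), Pow(17171, -1)) = Mul(-630, Rational(1, 17171)) = Rational(-90, 2453) ≈ -0.036690)
Add(Function('Y')(-176, -172), Mul(-1, k)) = Add(Mul(-176, Pow(-172, -1)), Mul(-1, Rational(-90, 2453))) = Add(Mul(-176, Rational(-1, 172)), Rational(90, 2453)) = Add(Rational(44, 43), Rational(90, 2453)) = Rational(111802, 105479)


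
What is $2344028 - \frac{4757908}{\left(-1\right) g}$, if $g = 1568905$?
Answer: $\frac{3677562007248}{1568905} \approx 2.344 \cdot 10^{6}$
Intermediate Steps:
$2344028 - \frac{4757908}{\left(-1\right) g} = 2344028 - \frac{4757908}{\left(-1\right) 1568905} = 2344028 - \frac{4757908}{-1568905} = 2344028 - - \frac{4757908}{1568905} = 2344028 + \frac{4757908}{1568905} = \frac{3677562007248}{1568905}$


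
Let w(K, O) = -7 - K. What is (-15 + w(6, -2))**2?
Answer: 784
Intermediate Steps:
(-15 + w(6, -2))**2 = (-15 + (-7 - 1*6))**2 = (-15 + (-7 - 6))**2 = (-15 - 13)**2 = (-28)**2 = 784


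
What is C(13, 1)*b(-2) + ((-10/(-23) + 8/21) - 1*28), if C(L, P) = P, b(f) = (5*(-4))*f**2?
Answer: -51770/483 ≈ -107.18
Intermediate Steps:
b(f) = -20*f**2
C(13, 1)*b(-2) + ((-10/(-23) + 8/21) - 1*28) = 1*(-20*(-2)**2) + ((-10/(-23) + 8/21) - 1*28) = 1*(-20*4) + ((-10*(-1/23) + 8*(1/21)) - 28) = 1*(-80) + ((10/23 + 8/21) - 28) = -80 + (394/483 - 28) = -80 - 13130/483 = -51770/483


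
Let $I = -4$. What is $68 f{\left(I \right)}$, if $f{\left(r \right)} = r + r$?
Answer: $-544$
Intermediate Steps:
$f{\left(r \right)} = 2 r$
$68 f{\left(I \right)} = 68 \cdot 2 \left(-4\right) = 68 \left(-8\right) = -544$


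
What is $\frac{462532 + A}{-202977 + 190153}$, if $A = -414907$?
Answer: $- \frac{47625}{12824} \approx -3.7137$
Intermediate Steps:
$\frac{462532 + A}{-202977 + 190153} = \frac{462532 - 414907}{-202977 + 190153} = \frac{47625}{-12824} = 47625 \left(- \frac{1}{12824}\right) = - \frac{47625}{12824}$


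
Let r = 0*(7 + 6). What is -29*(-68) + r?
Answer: 1972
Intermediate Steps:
r = 0 (r = 0*13 = 0)
-29*(-68) + r = -29*(-68) + 0 = 1972 + 0 = 1972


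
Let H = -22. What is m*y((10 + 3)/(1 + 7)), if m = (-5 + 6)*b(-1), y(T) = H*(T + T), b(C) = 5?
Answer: -715/2 ≈ -357.50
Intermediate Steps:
y(T) = -44*T (y(T) = -22*(T + T) = -44*T)
m = 5 (m = (-5 + 6)*5 = 1*5 = 5)
m*y((10 + 3)/(1 + 7)) = 5*(-44*(10 + 3)/(1 + 7)) = 5*(-572/8) = 5*(-44*13/8) = 5*(-143/2) = -715/2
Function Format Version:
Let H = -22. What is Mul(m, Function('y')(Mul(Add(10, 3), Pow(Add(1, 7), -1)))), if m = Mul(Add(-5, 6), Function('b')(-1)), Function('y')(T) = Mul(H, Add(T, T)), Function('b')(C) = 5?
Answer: Rational(-715, 2) ≈ -357.50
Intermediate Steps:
Function('y')(T) = Mul(-44, T) (Function('y')(T) = Mul(-22, Add(T, T)) = Mul(-22, Mul(2, T)) = Mul(-44, T))
m = 5 (m = Mul(Add(-5, 6), 5) = Mul(1, 5) = 5)
Mul(m, Function('y')(Mul(Add(10, 3), Pow(Add(1, 7), -1)))) = Mul(5, Mul(-44, Mul(Add(10, 3), Pow(Add(1, 7), -1)))) = Mul(5, Mul(-44, Mul(13, Pow(8, -1)))) = Mul(5, Mul(-44, Mul(13, Rational(1, 8)))) = Mul(5, Mul(-44, Rational(13, 8))) = Mul(5, Rational(-143, 2)) = Rational(-715, 2)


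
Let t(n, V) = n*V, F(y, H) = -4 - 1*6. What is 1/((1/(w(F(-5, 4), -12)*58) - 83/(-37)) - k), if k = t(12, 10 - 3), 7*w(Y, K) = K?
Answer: -25752/2105659 ≈ -0.012230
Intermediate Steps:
F(y, H) = -10 (F(y, H) = -4 - 6 = -10)
w(Y, K) = K/7
t(n, V) = V*n
k = 84 (k = (10 - 3)*12 = 7*12 = 84)
1/((1/(w(F(-5, 4), -12)*58) - 83/(-37)) - k) = 1/((1/(((⅐)*(-12))*58) - 83/(-37)) - 1*84) = 1/(((1/58)/(-12/7) - 83*(-1/37)) - 84) = 1/((-7/12*1/58 + 83/37) - 84) = 1/((-7/696 + 83/37) - 84) = 1/(57509/25752 - 84) = 1/(-2105659/25752) = -25752/2105659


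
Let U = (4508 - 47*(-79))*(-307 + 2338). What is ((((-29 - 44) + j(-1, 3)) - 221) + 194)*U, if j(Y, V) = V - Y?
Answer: -1602897696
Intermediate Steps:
U = 16696851 (U = (4508 + 3713)*2031 = 8221*2031 = 16696851)
((((-29 - 44) + j(-1, 3)) - 221) + 194)*U = ((((-29 - 44) + (3 - 1*(-1))) - 221) + 194)*16696851 = (((-73 + (3 + 1)) - 221) + 194)*16696851 = (((-73 + 4) - 221) + 194)*16696851 = ((-69 - 221) + 194)*16696851 = (-290 + 194)*16696851 = -96*16696851 = -1602897696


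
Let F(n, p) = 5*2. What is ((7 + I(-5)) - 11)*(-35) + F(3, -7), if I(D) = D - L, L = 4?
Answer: 465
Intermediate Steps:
I(D) = -4 + D (I(D) = D - 1*4 = D - 4 = -4 + D)
F(n, p) = 10
((7 + I(-5)) - 11)*(-35) + F(3, -7) = ((7 + (-4 - 5)) - 11)*(-35) + 10 = ((7 - 9) - 11)*(-35) + 10 = (-2 - 11)*(-35) + 10 = -13*(-35) + 10 = 455 + 10 = 465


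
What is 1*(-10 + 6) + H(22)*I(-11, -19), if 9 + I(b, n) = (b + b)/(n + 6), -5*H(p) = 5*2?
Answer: 138/13 ≈ 10.615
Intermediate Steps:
H(p) = -2
I(b, n) = -9 + 2*b/(6 + n) (I(b, n) = -9 + (b + b)/(n + 6) = -9 + (2*b)/(6 + n) = -9 + 2*b/(6 + n))
1*(-10 + 6) + H(22)*I(-11, -19) = 1*(-10 + 6) - 2*(-54 - 9*(-19) + 2*(-11))/(6 - 19) = 1*(-4) - 2*(-54 + 171 - 22)/(-13) = -4 - (-2)*95/13 = -4 - 2*(-95/13) = -4 + 190/13 = 138/13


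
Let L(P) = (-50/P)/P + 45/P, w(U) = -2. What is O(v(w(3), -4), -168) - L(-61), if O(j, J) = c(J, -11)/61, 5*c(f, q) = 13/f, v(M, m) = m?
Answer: 2347007/3125640 ≈ 0.75089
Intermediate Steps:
L(P) = -50/P² + 45/P
c(f, q) = 13/(5*f) (c(f, q) = (13/f)/5 = 13/(5*f))
O(j, J) = 13/(305*J) (O(j, J) = (13/(5*J))/61 = (13/(5*J))*(1/61) = 13/(305*J))
O(v(w(3), -4), -168) - L(-61) = (13/305)/(-168) - 5*(-10 + 9*(-61))/(-61)² = (13/305)*(-1/168) - 5*(-10 - 549)/3721 = -13/51240 - 5*(-559)/3721 = -13/51240 - 1*(-2795/3721) = -13/51240 + 2795/3721 = 2347007/3125640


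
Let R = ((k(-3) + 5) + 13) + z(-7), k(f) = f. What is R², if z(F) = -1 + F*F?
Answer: 3969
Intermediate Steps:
z(F) = -1 + F²
R = 63 (R = ((-3 + 5) + 13) + (-1 + (-7)²) = (2 + 13) + (-1 + 49) = 15 + 48 = 63)
R² = 63² = 3969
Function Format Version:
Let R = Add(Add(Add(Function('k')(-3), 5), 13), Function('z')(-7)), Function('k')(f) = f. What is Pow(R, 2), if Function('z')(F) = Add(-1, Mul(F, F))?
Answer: 3969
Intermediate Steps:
Function('z')(F) = Add(-1, Pow(F, 2))
R = 63 (R = Add(Add(Add(-3, 5), 13), Add(-1, Pow(-7, 2))) = Add(Add(2, 13), Add(-1, 49)) = Add(15, 48) = 63)
Pow(R, 2) = Pow(63, 2) = 3969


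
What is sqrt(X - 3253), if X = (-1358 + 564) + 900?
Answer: I*sqrt(3147) ≈ 56.098*I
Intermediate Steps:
X = 106 (X = -794 + 900 = 106)
sqrt(X - 3253) = sqrt(106 - 3253) = sqrt(-3147) = I*sqrt(3147)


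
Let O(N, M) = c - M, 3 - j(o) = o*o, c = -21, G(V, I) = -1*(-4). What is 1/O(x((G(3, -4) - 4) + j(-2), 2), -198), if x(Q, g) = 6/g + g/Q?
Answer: 1/177 ≈ 0.0056497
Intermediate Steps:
G(V, I) = 4
j(o) = 3 - o² (j(o) = 3 - o*o = 3 - o²)
O(N, M) = -21 - M
1/O(x((G(3, -4) - 4) + j(-2), 2), -198) = 1/(-21 - 1*(-198)) = 1/(-21 + 198) = 1/177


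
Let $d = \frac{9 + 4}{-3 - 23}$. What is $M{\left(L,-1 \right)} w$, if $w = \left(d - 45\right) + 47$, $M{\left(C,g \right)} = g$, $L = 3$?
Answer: $- \frac{3}{2} \approx -1.5$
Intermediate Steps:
$d = - \frac{1}{2}$ ($d = \frac{13}{-26} = 13 \left(- \frac{1}{26}\right) = - \frac{1}{2} \approx -0.5$)
$w = \frac{3}{2}$ ($w = \left(- \frac{1}{2} - 45\right) + 47 = - \frac{91}{2} + 47 = \frac{3}{2} \approx 1.5$)
$M{\left(L,-1 \right)} w = \left(-1\right) \frac{3}{2} = - \frac{3}{2}$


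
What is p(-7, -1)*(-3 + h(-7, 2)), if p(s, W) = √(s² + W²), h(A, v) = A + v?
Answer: -40*√2 ≈ -56.569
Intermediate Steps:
p(s, W) = √(W² + s²)
p(-7, -1)*(-3 + h(-7, 2)) = √((-1)² + (-7)²)*(-3 + (-7 + 2)) = √(1 + 49)*(-3 - 5) = √50*(-8) = (5*√2)*(-8) = -40*√2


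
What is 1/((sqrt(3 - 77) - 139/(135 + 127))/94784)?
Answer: -3451843712/5098977 - 6506352896*I*sqrt(74)/5098977 ≈ -676.97 - 10977.0*I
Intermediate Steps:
1/((sqrt(3 - 77) - 139/(135 + 127))/94784) = 1/((sqrt(-74) - 139/262)*(1/94784)) = 1/((I*sqrt(74) - 139*1/262)*(1/94784)) = 1/((I*sqrt(74) - 139/262)*(1/94784)) = 1/((-139/262 + I*sqrt(74))*(1/94784)) = 1/(-139/24833408 + I*sqrt(74)/94784)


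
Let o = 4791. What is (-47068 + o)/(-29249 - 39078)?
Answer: 42277/68327 ≈ 0.61874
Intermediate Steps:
(-47068 + o)/(-29249 - 39078) = (-47068 + 4791)/(-29249 - 39078) = -42277/(-68327) = -42277*(-1/68327) = 42277/68327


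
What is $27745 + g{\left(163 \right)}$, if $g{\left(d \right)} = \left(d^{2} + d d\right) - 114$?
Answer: $80769$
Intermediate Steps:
$g{\left(d \right)} = -114 + 2 d^{2}$ ($g{\left(d \right)} = \left(d^{2} + d^{2}\right) - 114 = 2 d^{2} - 114 = -114 + 2 d^{2}$)
$27745 + g{\left(163 \right)} = 27745 - \left(114 - 2 \cdot 163^{2}\right) = 27745 + \left(-114 + 2 \cdot 26569\right) = 27745 + \left(-114 + 53138\right) = 27745 + 53024 = 80769$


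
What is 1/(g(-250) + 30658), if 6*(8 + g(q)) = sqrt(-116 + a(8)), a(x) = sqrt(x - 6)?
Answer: 1/(30650 + I*sqrt(116 - sqrt(2))/6) ≈ 3.2626e-5 - 1.9e-9*I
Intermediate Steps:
a(x) = sqrt(-6 + x)
g(q) = -8 + sqrt(-116 + sqrt(2))/6 (g(q) = -8 + sqrt(-116 + sqrt(-6 + 8))/6 = -8 + sqrt(-116 + sqrt(2))/6)
1/(g(-250) + 30658) = 1/((-8 + I*sqrt(116 - sqrt(2))/6) + 30658) = 1/(30650 + I*sqrt(116 - sqrt(2))/6)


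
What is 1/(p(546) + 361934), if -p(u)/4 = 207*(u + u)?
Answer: -1/542242 ≈ -1.8442e-6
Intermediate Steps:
p(u) = -1656*u (p(u) = -828*(u + u) = -828*2*u = -1656*u)
1/(p(546) + 361934) = 1/(-1656*546 + 361934) = 1/(-904176 + 361934) = 1/(-542242) = -1/542242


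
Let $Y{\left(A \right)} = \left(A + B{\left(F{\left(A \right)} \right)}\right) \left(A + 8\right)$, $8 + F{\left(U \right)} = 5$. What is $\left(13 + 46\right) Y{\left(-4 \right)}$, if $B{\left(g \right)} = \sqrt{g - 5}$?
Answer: $-944 + 472 i \sqrt{2} \approx -944.0 + 667.51 i$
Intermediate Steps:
$F{\left(U \right)} = -3$ ($F{\left(U \right)} = -8 + 5 = -3$)
$B{\left(g \right)} = \sqrt{-5 + g}$
$Y{\left(A \right)} = \left(8 + A\right) \left(A + 2 i \sqrt{2}\right)$ ($Y{\left(A \right)} = \left(A + \sqrt{-5 - 3}\right) \left(A + 8\right) = \left(A + \sqrt{-8}\right) \left(8 + A\right) = \left(A + 2 i \sqrt{2}\right) \left(8 + A\right) = \left(8 + A\right) \left(A + 2 i \sqrt{2}\right)$)
$\left(13 + 46\right) Y{\left(-4 \right)} = \left(13 + 46\right) \left(\left(-4\right)^{2} + 8 \left(-4\right) + 16 i \sqrt{2} + 2 i \left(-4\right) \sqrt{2}\right) = 59 \left(16 - 32 + 16 i \sqrt{2} - 8 i \sqrt{2}\right) = 59 \left(-16 + 8 i \sqrt{2}\right) = -944 + 472 i \sqrt{2}$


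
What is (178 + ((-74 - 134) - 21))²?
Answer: 2601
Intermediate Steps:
(178 + ((-74 - 134) - 21))² = (178 + (-208 - 21))² = (178 - 229)² = (-51)² = 2601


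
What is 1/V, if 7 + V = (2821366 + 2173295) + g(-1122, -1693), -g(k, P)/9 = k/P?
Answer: 1693/8455939124 ≈ 2.0021e-7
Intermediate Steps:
g(k, P) = -9*k/P
V = 8455939124/1693 (V = -7 + ((2821366 + 2173295) - 9*(-1122)/(-1693)) = -7 + (4994661 - 9*(-1122)*(-1/1693)) = -7 + (4994661 - 10098/1693) = -7 + 8455950975/1693 = 8455939124/1693 ≈ 4.9946e+6)
1/V = 1/(8455939124/1693) = 1693/8455939124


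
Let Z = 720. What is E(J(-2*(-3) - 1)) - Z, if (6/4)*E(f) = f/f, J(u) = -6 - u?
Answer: -2158/3 ≈ -719.33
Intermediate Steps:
J(u) = -6 - u
E(f) = 2/3 (E(f) = 2*(f/f)/3 = (2/3)*1 = 2/3)
E(J(-2*(-3) - 1)) - Z = 2/3 - 1*720 = 2/3 - 720 = -2158/3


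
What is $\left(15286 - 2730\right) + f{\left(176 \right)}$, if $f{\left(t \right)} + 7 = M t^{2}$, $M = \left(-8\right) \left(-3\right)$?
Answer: $755973$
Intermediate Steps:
$M = 24$
$f{\left(t \right)} = -7 + 24 t^{2}$
$\left(15286 - 2730\right) + f{\left(176 \right)} = \left(15286 - 2730\right) - \left(7 - 24 \cdot 176^{2}\right) = 12556 + \left(-7 + 24 \cdot 30976\right) = 12556 + \left(-7 + 743424\right) = 12556 + 743417 = 755973$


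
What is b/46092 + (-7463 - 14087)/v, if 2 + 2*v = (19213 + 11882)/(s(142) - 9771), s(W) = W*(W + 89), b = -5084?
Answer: 1270902973027/19162749 ≈ 66322.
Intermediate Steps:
s(W) = W*(89 + W)
v = -1663/5118 (v = -1 + ((19213 + 11882)/(142*(89 + 142) - 9771))/2 = -1 + (31095/(142*231 - 9771))/2 = -1 + (31095/(32802 - 9771))/2 = -1 + (31095/23031)/2 = -1 + (31095*(1/23031))/2 = -1 + (½)*(3455/2559) = -1 + 3455/5118 = -1663/5118 ≈ -0.32493)
b/46092 + (-7463 - 14087)/v = -5084/46092 + (-7463 - 14087)/(-1663/5118) = -5084*1/46092 - 21550*(-5118/1663) = -1271/11523 + 110292900/1663 = 1270902973027/19162749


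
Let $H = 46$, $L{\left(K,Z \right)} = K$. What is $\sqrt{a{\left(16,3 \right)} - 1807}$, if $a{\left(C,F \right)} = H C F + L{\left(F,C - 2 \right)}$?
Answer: $2 \sqrt{101} \approx 20.1$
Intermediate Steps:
$a{\left(C,F \right)} = F + 46 C F$ ($a{\left(C,F \right)} = 46 C F + F = F + 46 C F$)
$\sqrt{a{\left(16,3 \right)} - 1807} = \sqrt{3 \left(1 + 46 \cdot 16\right) - 1807} = \sqrt{3 \left(1 + 736\right) - 1807} = \sqrt{3 \cdot 737 - 1807} = \sqrt{2211 - 1807} = \sqrt{404} = 2 \sqrt{101}$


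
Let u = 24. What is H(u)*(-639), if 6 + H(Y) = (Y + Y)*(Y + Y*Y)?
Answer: -18399366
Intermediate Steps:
H(Y) = -6 + 2*Y*(Y + Y²) (H(Y) = -6 + (Y + Y)*(Y + Y*Y) = -6 + (2*Y)*(Y + Y²) = -6 + 2*Y*(Y + Y²))
H(u)*(-639) = (-6 + 2*24² + 2*24³)*(-639) = (-6 + 2*576 + 2*13824)*(-639) = (-6 + 1152 + 27648)*(-639) = 28794*(-639) = -18399366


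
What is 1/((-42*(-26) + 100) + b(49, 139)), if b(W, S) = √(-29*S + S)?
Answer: 298/356189 - I*√973/712378 ≈ 0.00083663 - 4.3787e-5*I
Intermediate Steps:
b(W, S) = 2*√7*√(-S) (b(W, S) = √(-28*S) = 2*√7*√(-S))
1/((-42*(-26) + 100) + b(49, 139)) = 1/((-42*(-26) + 100) + 2*√7*√(-1*139)) = 1/((1092 + 100) + 2*√7*√(-139)) = 1/(1192 + 2*√7*(I*√139)) = 1/(1192 + 2*I*√973)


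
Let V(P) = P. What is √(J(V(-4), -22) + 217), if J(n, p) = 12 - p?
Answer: √251 ≈ 15.843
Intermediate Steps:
√(J(V(-4), -22) + 217) = √((12 - 1*(-22)) + 217) = √((12 + 22) + 217) = √(34 + 217) = √251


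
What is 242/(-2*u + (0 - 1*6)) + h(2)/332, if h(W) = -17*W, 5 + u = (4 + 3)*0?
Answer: 5013/83 ≈ 60.398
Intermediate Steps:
u = -5 (u = -5 + (4 + 3)*0 = -5 + 7*0 = -5 + 0 = -5)
242/(-2*u + (0 - 1*6)) + h(2)/332 = 242/(-2*(-5) + (0 - 1*6)) - 17*2/332 = 242/(10 + (0 - 6)) - 34*1/332 = 242/(10 - 6) - 17/166 = 242/4 - 17/166 = 242*(¼) - 17/166 = 121/2 - 17/166 = 5013/83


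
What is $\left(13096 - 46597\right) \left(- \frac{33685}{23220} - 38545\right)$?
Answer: $\frac{1999001509739}{1548} \approx 1.2913 \cdot 10^{9}$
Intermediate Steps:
$\left(13096 - 46597\right) \left(- \frac{33685}{23220} - 38545\right) = - 33501 \left(\left(-33685\right) \frac{1}{23220} - 38545\right) = - 33501 \left(- \frac{6737}{4644} - 38545\right) = \left(-33501\right) \left(- \frac{179009717}{4644}\right) = \frac{1999001509739}{1548}$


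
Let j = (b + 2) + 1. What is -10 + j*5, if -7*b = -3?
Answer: 50/7 ≈ 7.1429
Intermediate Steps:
b = 3/7 (b = -⅐*(-3) = 3/7 ≈ 0.42857)
j = 24/7 (j = (3/7 + 2) + 1 = 17/7 + 1 = 24/7 ≈ 3.4286)
-10 + j*5 = -10 + (24/7)*5 = -10 + 120/7 = 50/7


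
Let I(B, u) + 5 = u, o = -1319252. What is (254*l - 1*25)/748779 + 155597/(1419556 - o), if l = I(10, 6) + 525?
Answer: 160784999965/683587305144 ≈ 0.23521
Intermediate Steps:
I(B, u) = -5 + u
l = 526 (l = (-5 + 6) + 525 = 1 + 525 = 526)
(254*l - 1*25)/748779 + 155597/(1419556 - o) = (254*526 - 1*25)/748779 + 155597/(1419556 - 1*(-1319252)) = (133604 - 25)*(1/748779) + 155597/(1419556 + 1319252) = 133579*(1/748779) + 155597/2738808 = 133579/748779 + 155597*(1/2738808) = 133579/748779 + 155597/2738808 = 160784999965/683587305144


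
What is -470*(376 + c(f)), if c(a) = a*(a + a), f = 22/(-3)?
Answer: -2045440/9 ≈ -2.2727e+5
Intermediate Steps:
f = -22/3 (f = 22*(-⅓) = -22/3 ≈ -7.3333)
c(a) = 2*a² (c(a) = a*(2*a) = 2*a²)
-470*(376 + c(f)) = -470*(376 + 2*(-22/3)²) = -470*(376 + 2*(484/9)) = -470*(376 + 968/9) = -470*4352/9 = -2045440/9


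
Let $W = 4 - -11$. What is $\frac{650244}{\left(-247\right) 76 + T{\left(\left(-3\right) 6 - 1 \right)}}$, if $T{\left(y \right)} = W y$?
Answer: $- \frac{650244}{19057} \approx -34.121$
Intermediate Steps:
$W = 15$ ($W = 4 + 11 = 15$)
$T{\left(y \right)} = 15 y$
$\frac{650244}{\left(-247\right) 76 + T{\left(\left(-3\right) 6 - 1 \right)}} = \frac{650244}{\left(-247\right) 76 + 15 \left(\left(-3\right) 6 - 1\right)} = \frac{650244}{-18772 + 15 \left(-18 - 1\right)} = \frac{650244}{-18772 + 15 \left(-19\right)} = \frac{650244}{-18772 - 285} = \frac{650244}{-19057} = 650244 \left(- \frac{1}{19057}\right) = - \frac{650244}{19057}$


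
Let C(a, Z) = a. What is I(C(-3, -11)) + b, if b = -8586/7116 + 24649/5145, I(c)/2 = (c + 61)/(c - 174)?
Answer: 1054459081/360016230 ≈ 2.9289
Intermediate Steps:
I(c) = 2*(61 + c)/(-174 + c) (I(c) = 2*((c + 61)/(c - 174)) = 2*((61 + c)/(-174 + c)) = 2*(61 + c)/(-174 + c))
b = 21871219/6101970 (b = -8586*1/7116 + 24649*(1/5145) = -1431/1186 + 24649/5145 = 21871219/6101970 ≈ 3.5843)
I(C(-3, -11)) + b = 2*(61 - 3)/(-174 - 3) + 21871219/6101970 = 2*58/(-177) + 21871219/6101970 = 2*(-1/177)*58 + 21871219/6101970 = -116/177 + 21871219/6101970 = 1054459081/360016230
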